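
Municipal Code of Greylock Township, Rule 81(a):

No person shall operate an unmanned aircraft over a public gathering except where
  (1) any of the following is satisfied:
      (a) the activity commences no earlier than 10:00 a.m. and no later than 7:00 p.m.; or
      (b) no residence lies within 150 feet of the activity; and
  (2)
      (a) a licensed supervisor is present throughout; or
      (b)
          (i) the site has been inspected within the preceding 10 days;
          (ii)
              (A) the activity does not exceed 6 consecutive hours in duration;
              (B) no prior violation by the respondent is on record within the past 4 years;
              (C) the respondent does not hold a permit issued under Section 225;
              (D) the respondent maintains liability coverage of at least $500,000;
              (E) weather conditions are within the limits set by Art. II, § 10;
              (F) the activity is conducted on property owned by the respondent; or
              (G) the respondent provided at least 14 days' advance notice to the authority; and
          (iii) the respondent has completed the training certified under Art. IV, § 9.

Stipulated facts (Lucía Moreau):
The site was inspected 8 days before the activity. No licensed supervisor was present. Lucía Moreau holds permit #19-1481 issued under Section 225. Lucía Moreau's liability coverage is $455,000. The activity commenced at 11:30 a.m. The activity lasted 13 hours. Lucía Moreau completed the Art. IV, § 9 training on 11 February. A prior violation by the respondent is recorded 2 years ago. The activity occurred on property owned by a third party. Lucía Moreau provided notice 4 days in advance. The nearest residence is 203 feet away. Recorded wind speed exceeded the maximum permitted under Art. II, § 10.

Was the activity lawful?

No — unlawful.

(a) start within hours — satisfied.
(b) no residence in 150 ft — met.
(1) = T OR T = true.
(a) supervisor present — not met.
(i) site inspected — met.
(A) ≤ 6 hrs duration — not satisfied.
(B) no prior violation — not satisfied.
(C) not (holds permit) — fails.
(D) coverage ≥ $500,000 — fails.
(E) weather ok — fails.
(F) own property — not satisfied.
(G) ≥14 days' notice — not met.
(ii): F OR F OR F OR F OR F OR F OR F → false.
(iii) training certified — met.
So (b) is not satisfied (T AND F AND T).
(2) = F OR F = false.
Overall = T AND F = false.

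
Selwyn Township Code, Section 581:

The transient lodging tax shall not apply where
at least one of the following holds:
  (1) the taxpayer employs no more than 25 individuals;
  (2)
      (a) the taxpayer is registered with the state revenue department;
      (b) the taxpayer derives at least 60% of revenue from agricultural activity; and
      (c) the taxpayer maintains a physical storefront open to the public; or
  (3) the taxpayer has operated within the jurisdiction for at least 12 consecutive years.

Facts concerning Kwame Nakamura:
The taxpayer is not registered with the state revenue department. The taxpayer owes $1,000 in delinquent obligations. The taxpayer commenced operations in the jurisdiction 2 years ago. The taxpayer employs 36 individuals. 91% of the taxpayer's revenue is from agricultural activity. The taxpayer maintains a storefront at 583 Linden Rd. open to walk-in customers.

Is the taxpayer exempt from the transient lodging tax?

No — not exempt.

(1) ≤ 25 employees — not satisfied.
(a) state-registered — not satisfied.
(b) ≥60% agricultural — holds.
(c) has storefront — met.
(2) = F AND T AND T = false.
(3) ≥ 12 yrs in jurisdiction — not met.
Overall = F OR F OR F = false.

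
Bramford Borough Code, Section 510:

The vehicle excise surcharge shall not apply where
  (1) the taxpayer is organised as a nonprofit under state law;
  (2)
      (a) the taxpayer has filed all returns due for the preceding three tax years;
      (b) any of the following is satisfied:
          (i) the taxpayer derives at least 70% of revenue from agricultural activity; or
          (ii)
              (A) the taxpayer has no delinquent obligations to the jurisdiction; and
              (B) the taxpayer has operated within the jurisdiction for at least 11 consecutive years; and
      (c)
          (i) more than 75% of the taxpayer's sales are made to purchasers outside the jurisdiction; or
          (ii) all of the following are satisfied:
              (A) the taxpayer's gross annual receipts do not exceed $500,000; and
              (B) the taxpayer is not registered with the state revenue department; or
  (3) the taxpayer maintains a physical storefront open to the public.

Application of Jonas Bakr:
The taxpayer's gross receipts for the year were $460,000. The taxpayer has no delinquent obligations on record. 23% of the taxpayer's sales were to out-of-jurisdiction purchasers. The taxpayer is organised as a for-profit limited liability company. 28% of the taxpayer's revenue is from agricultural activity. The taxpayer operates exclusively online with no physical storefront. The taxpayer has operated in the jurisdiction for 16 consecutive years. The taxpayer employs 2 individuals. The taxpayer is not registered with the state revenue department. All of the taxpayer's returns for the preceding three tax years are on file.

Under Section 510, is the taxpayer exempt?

Yes — exempt.

(1) nonprofit — not satisfied.
(a) returns current — satisfied.
(i) ≥70% agricultural — not satisfied.
(A) no delinquency — holds.
(B) ≥ 11 yrs in jurisdiction — holds.
(ii): T AND T → true.
So (b) is satisfied (F OR T).
(i) >75% out-of-jur. sales — not met.
(A) receipts ≤ $500,000 — satisfied.
(B) not (state-registered) — holds.
(ii): T AND T → true.
(c) = F OR T = true.
So (2) is satisfied (T AND T AND T).
(3) has storefront — not met.
So Overall is satisfied (F OR T OR F).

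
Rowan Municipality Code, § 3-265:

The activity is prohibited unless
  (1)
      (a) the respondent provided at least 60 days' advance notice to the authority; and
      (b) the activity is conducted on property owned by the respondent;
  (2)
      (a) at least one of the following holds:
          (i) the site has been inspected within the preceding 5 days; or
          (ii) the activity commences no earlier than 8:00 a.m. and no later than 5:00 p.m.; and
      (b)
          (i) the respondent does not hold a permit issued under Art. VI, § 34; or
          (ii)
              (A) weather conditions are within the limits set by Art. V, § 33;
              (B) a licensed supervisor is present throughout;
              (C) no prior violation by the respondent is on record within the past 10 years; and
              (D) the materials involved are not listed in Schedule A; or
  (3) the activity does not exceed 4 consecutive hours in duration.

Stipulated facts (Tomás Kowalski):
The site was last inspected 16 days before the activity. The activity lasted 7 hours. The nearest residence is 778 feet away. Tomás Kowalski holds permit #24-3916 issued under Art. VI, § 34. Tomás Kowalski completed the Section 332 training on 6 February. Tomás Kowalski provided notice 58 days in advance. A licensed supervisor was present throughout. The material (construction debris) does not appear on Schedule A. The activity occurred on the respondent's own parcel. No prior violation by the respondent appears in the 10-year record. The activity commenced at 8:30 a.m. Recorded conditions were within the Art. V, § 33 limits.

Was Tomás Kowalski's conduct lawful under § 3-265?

(a) ≥60 days' notice — not met.
(b) own property — holds.
So (1) is not satisfied (F AND T).
(i) site inspected — not met.
(ii) start within hours — met.
(a) = F OR T = true.
(i) not (holds permit) — not satisfied.
(A) weather ok — met.
(B) supervisor present — holds.
(C) no prior violation — satisfied.
(D) not (Schedule A material) — satisfied.
(ii): T AND T AND T AND T → true.
(b): F OR T → true.
(2) = T AND T = true.
(3) ≤ 4 hrs duration — not met.
So Overall is satisfied (F OR T OR F).

Yes — lawful.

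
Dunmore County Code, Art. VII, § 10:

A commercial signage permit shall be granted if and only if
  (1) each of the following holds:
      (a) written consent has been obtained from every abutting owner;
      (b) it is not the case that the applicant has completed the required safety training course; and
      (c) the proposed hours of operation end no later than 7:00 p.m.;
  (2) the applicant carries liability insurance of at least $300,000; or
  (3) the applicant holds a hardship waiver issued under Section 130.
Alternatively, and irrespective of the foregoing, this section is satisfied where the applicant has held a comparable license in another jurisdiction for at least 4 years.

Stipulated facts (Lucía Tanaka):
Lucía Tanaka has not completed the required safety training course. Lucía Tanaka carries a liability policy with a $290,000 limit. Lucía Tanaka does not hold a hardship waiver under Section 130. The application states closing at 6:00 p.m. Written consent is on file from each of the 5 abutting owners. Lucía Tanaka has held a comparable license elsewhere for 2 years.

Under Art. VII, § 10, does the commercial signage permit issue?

Yes — granted.

(a) all abutters consent — satisfied.
(b) not (safety training) — holds.
(c) closes by 7 p.m. — satisfied.
(1): T AND T AND T → true.
(2) insurance ≥ $300,000 — fails.
(3) hardship waiver — not met.
Overall = T OR F OR F = true.
Exception (prior license ≥ 4 yr) — not satisfied.
Result: main true OR exception false → true.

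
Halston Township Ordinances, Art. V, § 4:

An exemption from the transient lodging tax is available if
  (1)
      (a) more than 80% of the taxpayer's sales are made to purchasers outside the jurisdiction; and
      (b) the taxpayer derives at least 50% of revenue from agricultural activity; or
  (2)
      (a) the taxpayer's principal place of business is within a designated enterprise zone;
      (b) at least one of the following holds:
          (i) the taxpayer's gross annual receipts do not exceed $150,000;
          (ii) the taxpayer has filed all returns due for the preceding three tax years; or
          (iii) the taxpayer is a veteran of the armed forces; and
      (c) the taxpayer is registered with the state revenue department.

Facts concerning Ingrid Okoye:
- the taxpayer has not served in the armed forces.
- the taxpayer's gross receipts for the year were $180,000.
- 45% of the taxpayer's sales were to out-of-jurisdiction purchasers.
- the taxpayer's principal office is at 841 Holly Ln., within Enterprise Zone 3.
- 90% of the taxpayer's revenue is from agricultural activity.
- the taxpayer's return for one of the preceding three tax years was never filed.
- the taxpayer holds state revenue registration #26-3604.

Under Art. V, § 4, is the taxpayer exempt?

(a) >80% out-of-jur. sales — not met.
(b) ≥50% agricultural — holds.
(1): F AND T → false.
(a) in enterprise zone — satisfied.
(i) receipts ≤ $150,000 — fails.
(ii) returns current — not satisfied.
(iii) veteran — not met.
So (b) is not satisfied (F OR F OR F).
(c) state-registered — satisfied.
So (2) is not satisfied (T AND F AND T).
Overall = F OR F = false.

No — not exempt.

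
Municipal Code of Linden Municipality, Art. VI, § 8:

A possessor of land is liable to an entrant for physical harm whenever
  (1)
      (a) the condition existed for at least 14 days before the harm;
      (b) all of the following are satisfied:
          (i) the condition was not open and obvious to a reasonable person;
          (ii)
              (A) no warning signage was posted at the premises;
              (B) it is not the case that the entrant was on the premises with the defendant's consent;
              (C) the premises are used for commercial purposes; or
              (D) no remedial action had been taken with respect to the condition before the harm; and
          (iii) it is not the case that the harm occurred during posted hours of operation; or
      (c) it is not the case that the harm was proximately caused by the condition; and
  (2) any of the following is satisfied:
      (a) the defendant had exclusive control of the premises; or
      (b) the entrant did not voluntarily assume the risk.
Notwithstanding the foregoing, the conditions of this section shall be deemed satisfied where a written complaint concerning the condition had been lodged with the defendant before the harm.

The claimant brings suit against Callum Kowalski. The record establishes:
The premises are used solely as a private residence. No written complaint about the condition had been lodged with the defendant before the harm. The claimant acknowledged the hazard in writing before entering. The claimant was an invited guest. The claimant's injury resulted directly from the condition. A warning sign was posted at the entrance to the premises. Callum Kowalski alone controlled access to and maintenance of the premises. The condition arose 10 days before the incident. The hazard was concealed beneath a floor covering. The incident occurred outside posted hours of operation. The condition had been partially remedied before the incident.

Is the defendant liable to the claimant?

No — not liable.

(a) condition ≥14 days old — not satisfied.
(i) not open/obvious — holds.
(A) no signage posted — not met.
(B) not (consent to enter) — fails.
(C) commercial use — not met.
(D) no remedial action — not met.
(ii) = F OR F OR F OR F = false.
(iii) not (during posted hours) — satisfied.
(b): T AND F AND T → false.
(c) not (proximate cause) — not satisfied.
(1): F OR F OR F → false.
(a) exclusive control — satisfied.
(b) no assumed risk — fails.
(2) = T OR F = true.
Overall: F AND T → false.
Exception (complaint lodged) — not satisfied.
Result: main false OR exception false → false.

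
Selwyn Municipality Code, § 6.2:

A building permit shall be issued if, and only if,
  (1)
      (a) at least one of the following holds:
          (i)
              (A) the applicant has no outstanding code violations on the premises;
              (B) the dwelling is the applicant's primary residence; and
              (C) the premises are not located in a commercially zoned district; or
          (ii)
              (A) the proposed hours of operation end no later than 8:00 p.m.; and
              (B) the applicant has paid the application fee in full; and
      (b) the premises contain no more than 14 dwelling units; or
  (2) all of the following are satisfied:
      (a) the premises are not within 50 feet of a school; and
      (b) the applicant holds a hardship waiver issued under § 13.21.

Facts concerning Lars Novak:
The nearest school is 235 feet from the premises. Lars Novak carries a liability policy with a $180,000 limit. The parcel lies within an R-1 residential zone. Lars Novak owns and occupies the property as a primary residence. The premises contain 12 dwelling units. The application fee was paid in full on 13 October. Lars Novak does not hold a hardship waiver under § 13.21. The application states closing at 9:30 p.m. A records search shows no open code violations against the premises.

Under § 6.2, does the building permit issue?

(A) no code violations — holds.
(B) primary residence — holds.
(C) not (commercially zoned) — satisfied.
So (i) is satisfied (T AND T AND T).
(A) closes by 8 p.m. — not satisfied.
(B) fee paid — met.
(ii) = F AND T = false.
So (a) is satisfied (T OR F).
(b) ≤ 14 units — holds.
(1) = T AND T = true.
(a) ≥50 ft from school — satisfied.
(b) hardship waiver — not met.
(2): T AND F → false.
So Overall is satisfied (T OR F).

Yes — granted.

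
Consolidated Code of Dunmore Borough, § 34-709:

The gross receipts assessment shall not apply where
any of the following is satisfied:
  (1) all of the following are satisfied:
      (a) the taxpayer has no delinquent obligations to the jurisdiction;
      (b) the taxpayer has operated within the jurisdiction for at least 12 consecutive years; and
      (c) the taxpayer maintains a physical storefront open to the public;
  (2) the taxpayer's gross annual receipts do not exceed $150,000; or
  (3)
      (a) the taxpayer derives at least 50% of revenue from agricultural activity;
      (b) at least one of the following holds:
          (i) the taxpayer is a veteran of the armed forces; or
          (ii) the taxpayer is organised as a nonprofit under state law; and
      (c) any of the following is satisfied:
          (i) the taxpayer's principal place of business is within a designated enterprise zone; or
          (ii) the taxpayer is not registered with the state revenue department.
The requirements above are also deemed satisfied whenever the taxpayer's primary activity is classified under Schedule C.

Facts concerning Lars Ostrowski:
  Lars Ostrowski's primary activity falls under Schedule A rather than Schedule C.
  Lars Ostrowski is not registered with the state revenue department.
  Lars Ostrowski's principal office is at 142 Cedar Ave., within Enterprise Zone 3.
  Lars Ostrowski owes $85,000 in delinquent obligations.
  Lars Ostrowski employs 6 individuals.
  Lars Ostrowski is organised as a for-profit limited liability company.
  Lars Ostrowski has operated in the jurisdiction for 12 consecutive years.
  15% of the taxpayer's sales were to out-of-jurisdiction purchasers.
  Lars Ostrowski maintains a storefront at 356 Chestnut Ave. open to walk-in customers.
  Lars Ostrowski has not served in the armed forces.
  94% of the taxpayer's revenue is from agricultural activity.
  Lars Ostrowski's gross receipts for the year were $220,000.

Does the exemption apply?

No — not exempt.

(a) no delinquency — not met.
(b) ≥ 12 yrs in jurisdiction — holds.
(c) has storefront — satisfied.
(1): F AND T AND T → false.
(2) receipts ≤ $150,000 — fails.
(a) ≥50% agricultural — satisfied.
(i) veteran — fails.
(ii) nonprofit — not satisfied.
So (b) is not satisfied (F OR F).
(i) in enterprise zone — holds.
(ii) not (state-registered) — met.
So (c) is satisfied (T OR T).
(3) = T AND F AND T = false.
Overall: F OR F OR F → false.
Exception (Schedule C activity) — not satisfied.
Result: main false OR exception false → false.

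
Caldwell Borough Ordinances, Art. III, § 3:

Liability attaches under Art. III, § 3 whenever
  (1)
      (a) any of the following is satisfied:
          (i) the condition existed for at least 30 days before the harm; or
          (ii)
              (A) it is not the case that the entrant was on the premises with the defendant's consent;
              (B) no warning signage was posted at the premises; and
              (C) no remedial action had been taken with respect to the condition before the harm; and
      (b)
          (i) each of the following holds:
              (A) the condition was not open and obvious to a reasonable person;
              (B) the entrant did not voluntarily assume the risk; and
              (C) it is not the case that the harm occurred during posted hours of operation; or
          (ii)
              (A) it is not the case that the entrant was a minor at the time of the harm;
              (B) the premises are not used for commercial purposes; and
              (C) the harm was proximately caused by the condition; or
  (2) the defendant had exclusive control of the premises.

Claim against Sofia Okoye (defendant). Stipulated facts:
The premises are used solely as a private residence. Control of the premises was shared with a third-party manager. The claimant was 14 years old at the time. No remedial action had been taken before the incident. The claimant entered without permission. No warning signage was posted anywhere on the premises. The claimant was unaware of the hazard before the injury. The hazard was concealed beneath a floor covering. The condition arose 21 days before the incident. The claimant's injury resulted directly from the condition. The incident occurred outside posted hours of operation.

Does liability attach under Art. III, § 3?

Yes — liable.

(i) condition ≥30 days old — not met.
(A) not (consent to enter) — holds.
(B) no signage posted — holds.
(C) no remedial action — met.
(ii) = T AND T AND T = true.
So (a) is satisfied (F OR T).
(A) not open/obvious — holds.
(B) no assumed risk — met.
(C) not (during posted hours) — satisfied.
So (i) is satisfied (T AND T AND T).
(A) not (entrant a minor) — fails.
(B) not (commercial use) — holds.
(C) proximate cause — met.
So (ii) is not satisfied (F AND T AND T).
(b) = T OR F = true.
(1): T AND T → true.
(2) exclusive control — fails.
Overall = T OR F = true.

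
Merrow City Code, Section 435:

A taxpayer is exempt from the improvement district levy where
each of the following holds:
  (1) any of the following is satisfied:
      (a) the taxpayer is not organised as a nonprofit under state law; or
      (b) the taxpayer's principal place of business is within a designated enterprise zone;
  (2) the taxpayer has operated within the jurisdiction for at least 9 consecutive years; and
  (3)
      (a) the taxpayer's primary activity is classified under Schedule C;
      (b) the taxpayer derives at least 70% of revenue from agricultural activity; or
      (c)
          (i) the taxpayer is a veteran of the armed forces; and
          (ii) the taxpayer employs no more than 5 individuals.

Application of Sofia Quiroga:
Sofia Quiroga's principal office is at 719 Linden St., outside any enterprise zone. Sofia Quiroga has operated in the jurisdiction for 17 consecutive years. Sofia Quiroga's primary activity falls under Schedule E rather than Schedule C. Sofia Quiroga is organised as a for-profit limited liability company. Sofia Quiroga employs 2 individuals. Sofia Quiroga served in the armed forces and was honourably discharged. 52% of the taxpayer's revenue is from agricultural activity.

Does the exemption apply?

(a) not (nonprofit) — satisfied.
(b) in enterprise zone — not satisfied.
So (1) is satisfied (T OR F).
(2) ≥ 9 yrs in jurisdiction — holds.
(a) Schedule C activity — fails.
(b) ≥70% agricultural — not met.
(i) veteran — met.
(ii) ≤ 5 employees — met.
(c) = T AND T = true.
So (3) is satisfied (F OR F OR T).
Overall = T AND T AND T = true.

Yes — exempt.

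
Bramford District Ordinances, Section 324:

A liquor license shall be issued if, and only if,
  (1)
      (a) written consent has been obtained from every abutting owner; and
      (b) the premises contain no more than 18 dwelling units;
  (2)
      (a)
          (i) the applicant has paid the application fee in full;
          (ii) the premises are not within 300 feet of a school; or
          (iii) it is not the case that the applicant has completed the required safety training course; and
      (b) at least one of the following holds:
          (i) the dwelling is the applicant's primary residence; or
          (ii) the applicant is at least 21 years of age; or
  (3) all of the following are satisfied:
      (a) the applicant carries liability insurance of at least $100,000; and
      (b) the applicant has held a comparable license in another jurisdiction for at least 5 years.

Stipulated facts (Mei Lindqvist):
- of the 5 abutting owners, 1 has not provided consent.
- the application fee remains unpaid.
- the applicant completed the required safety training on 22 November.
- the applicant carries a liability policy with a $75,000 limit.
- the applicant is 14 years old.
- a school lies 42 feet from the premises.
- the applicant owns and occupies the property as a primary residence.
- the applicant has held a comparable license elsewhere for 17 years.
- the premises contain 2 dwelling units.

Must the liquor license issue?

No — denied.

(a) all abutters consent — not satisfied.
(b) ≤ 18 units — holds.
(1) = F AND T = false.
(i) fee paid — not met.
(ii) ≥300 ft from school — fails.
(iii) not (safety training) — not satisfied.
So (a) is not satisfied (F OR F OR F).
(i) primary residence — met.
(ii) age ≥ 21 — fails.
(b): T OR F → true.
(2): F AND T → false.
(a) insurance ≥ $100,000 — not satisfied.
(b) prior license ≥ 5 yr — met.
(3) = F AND T = false.
Overall = F OR F OR F = false.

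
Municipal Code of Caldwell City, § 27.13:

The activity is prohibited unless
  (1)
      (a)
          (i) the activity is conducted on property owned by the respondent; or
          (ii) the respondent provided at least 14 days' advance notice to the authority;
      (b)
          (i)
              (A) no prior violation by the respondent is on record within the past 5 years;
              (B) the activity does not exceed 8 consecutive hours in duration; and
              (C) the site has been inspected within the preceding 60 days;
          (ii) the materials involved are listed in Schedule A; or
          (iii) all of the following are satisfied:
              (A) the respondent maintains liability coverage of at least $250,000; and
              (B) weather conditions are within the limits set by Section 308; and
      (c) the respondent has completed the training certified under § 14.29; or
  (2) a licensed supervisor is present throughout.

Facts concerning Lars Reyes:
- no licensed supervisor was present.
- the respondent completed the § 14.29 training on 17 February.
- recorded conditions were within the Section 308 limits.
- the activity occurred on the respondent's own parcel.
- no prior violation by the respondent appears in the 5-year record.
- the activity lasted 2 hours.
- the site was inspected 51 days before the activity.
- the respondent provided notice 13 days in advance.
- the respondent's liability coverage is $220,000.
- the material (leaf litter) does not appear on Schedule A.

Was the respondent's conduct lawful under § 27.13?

Yes — lawful.

(i) own property — satisfied.
(ii) ≥14 days' notice — not satisfied.
So (a) is satisfied (T OR F).
(A) no prior violation — holds.
(B) ≤ 8 hrs duration — holds.
(C) site inspected — holds.
(i): T AND T AND T → true.
(ii) Schedule A material — not met.
(A) coverage ≥ $250,000 — not satisfied.
(B) weather ok — holds.
So (iii) is not satisfied (F AND T).
(b) = T OR F OR F = true.
(c) training certified — met.
(1): T AND T AND T → true.
(2) supervisor present — not met.
Overall = T OR F = true.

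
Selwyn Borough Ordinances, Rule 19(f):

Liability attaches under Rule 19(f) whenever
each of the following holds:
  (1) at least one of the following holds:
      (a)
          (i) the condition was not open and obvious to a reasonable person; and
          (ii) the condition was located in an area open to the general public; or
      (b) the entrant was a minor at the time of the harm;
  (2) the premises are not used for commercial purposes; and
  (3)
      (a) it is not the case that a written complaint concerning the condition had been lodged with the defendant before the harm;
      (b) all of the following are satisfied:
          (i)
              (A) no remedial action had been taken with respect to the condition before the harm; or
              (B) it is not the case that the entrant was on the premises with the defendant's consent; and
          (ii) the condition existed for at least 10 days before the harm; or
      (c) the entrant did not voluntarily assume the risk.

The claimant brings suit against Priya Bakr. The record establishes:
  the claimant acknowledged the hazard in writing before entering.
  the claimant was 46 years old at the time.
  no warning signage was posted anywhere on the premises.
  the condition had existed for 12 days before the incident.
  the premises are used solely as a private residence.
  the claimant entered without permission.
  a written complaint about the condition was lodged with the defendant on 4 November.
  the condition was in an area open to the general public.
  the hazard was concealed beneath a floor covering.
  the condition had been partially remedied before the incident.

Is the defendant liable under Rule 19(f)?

Yes — liable.

(i) not open/obvious — satisfied.
(ii) public area — met.
(a) = T AND T = true.
(b) entrant a minor — not satisfied.
(1) = T OR F = true.
(2) not (commercial use) — holds.
(a) not (complaint lodged) — not met.
(A) no remedial action — not met.
(B) not (consent to enter) — met.
(i) = F OR T = true.
(ii) condition ≥10 days old — holds.
(b) = T AND T = true.
(c) no assumed risk — not satisfied.
(3) = F OR T OR F = true.
So Overall is satisfied (T AND T AND T).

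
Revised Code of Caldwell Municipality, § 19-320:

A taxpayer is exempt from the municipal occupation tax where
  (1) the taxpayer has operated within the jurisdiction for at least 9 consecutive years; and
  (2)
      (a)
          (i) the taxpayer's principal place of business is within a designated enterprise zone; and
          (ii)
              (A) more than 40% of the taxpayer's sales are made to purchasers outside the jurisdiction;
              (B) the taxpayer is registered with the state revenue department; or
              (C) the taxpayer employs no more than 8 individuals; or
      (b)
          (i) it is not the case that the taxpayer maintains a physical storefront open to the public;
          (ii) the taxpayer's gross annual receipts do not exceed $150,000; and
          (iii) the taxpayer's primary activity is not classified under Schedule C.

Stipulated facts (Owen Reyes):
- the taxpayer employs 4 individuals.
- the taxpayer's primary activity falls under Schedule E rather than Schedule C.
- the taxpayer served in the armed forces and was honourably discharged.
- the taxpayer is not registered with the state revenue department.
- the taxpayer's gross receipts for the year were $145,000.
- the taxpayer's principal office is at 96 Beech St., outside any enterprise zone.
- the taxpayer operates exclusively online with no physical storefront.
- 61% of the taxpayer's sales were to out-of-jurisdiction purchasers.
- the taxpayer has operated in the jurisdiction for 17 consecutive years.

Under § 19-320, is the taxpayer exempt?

(1) ≥ 9 yrs in jurisdiction — met.
(i) in enterprise zone — not met.
(A) >40% out-of-jur. sales — holds.
(B) state-registered — not satisfied.
(C) ≤ 8 employees — met.
So (ii) is satisfied (T OR F OR T).
(a) = F AND T = false.
(i) not (has storefront) — met.
(ii) receipts ≤ $150,000 — met.
(iii) not (Schedule C activity) — holds.
(b) = T AND T AND T = true.
(2): F OR T → true.
So Overall is satisfied (T AND T).

Yes — exempt.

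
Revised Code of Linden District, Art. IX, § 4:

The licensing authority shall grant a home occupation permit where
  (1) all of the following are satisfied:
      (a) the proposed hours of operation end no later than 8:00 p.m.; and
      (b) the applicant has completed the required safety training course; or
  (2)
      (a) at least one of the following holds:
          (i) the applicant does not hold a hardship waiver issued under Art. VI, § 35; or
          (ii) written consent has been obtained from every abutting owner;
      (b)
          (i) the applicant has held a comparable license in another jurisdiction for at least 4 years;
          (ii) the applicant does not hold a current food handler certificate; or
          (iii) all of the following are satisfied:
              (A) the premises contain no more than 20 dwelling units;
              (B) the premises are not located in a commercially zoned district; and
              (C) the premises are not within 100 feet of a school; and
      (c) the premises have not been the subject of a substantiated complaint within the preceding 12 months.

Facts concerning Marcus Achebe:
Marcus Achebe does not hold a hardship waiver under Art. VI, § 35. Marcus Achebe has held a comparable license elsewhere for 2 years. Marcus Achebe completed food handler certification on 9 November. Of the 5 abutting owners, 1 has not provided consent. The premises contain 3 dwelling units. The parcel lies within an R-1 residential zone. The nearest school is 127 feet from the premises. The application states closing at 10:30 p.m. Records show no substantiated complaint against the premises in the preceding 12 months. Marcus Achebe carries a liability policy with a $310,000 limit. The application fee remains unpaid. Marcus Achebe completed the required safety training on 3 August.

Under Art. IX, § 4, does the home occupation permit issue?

(a) closes by 8 p.m. — fails.
(b) safety training — holds.
(1) = F AND T = false.
(i) not (hardship waiver) — satisfied.
(ii) all abutters consent — not met.
(a): T OR F → true.
(i) prior license ≥ 4 yr — not met.
(ii) not (food handler cert.) — not satisfied.
(A) ≤ 20 units — satisfied.
(B) not (commercially zoned) — met.
(C) ≥100 ft from school — holds.
(iii): T AND T AND T → true.
(b) = F OR F OR T = true.
(c) no complaint in 12 mo. — holds.
(2) = T AND T AND T = true.
So Overall is satisfied (F OR T).

Yes — granted.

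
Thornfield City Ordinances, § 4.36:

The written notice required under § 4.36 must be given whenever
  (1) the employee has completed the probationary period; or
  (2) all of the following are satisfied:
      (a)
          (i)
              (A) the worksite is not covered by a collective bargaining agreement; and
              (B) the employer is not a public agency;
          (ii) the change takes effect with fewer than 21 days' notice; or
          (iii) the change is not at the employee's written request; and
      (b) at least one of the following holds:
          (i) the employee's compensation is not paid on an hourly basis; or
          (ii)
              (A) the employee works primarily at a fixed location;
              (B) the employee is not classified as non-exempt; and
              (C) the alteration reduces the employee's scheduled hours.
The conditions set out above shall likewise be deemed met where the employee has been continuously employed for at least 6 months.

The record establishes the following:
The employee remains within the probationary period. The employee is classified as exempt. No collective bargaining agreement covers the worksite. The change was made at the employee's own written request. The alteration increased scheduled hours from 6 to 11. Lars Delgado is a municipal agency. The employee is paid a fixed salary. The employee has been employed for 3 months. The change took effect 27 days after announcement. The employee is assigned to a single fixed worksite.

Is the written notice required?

No — not required.

(1) past probation — not satisfied.
(A) no CBA — met.
(B) not (public agency) — not met.
(i): T AND F → false.
(ii) < 21 days' notice — not satisfied.
(iii) not employee-requested — not met.
(a) = F OR F OR F = false.
(i) not (hourly-paid) — holds.
(A) fixed location — satisfied.
(B) not (non-exempt) — met.
(C) hours reduced — not met.
So (ii) is not satisfied (T AND T AND F).
(b): T OR F → true.
(2) = F AND T = false.
Overall: F OR F → false.
Exception (tenure ≥ 6 mo.) — not satisfied.
Result: main false OR exception false → false.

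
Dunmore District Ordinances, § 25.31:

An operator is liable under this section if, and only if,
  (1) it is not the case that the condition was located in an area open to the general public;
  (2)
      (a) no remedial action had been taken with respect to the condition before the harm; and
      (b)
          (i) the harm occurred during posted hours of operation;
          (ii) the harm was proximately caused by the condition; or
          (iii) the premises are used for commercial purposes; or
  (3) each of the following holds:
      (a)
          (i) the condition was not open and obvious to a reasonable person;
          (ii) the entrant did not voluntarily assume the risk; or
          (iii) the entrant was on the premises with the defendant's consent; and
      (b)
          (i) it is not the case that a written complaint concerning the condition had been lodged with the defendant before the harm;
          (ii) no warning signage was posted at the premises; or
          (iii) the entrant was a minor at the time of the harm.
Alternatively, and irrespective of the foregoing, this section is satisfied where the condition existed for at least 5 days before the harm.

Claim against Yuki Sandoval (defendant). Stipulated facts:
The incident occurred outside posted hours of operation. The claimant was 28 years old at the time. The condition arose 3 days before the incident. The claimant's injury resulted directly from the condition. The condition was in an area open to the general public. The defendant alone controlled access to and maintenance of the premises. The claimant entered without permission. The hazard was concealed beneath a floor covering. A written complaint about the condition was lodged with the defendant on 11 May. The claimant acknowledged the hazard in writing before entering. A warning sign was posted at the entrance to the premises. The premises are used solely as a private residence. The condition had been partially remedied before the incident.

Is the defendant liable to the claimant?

(1) not (public area) — not satisfied.
(a) no remedial action — fails.
(i) during posted hours — not met.
(ii) proximate cause — holds.
(iii) commercial use — not satisfied.
(b): F OR T OR F → true.
So (2) is not satisfied (F AND T).
(i) not open/obvious — met.
(ii) no assumed risk — not met.
(iii) consent to enter — not satisfied.
So (a) is satisfied (T OR F OR F).
(i) not (complaint lodged) — fails.
(ii) no signage posted — not satisfied.
(iii) entrant a minor — fails.
(b): F OR F OR F → false.
So (3) is not satisfied (T AND F).
Overall = F OR F OR F = false.
Exception (condition ≥5 days old) — not satisfied.
Result: main false OR exception false → false.

No — not liable.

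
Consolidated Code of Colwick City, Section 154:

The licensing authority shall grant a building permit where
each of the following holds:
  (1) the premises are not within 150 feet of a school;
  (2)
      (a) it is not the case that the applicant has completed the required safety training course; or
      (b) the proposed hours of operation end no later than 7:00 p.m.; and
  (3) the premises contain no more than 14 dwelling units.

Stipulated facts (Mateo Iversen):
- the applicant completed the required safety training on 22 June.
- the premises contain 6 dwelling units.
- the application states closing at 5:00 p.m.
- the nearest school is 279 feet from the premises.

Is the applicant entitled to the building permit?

Yes — granted.

(1) ≥150 ft from school — holds.
(a) not (safety training) — fails.
(b) closes by 7 p.m. — holds.
(2): F OR T → true.
(3) ≤ 14 units — satisfied.
Overall: T AND T AND T → true.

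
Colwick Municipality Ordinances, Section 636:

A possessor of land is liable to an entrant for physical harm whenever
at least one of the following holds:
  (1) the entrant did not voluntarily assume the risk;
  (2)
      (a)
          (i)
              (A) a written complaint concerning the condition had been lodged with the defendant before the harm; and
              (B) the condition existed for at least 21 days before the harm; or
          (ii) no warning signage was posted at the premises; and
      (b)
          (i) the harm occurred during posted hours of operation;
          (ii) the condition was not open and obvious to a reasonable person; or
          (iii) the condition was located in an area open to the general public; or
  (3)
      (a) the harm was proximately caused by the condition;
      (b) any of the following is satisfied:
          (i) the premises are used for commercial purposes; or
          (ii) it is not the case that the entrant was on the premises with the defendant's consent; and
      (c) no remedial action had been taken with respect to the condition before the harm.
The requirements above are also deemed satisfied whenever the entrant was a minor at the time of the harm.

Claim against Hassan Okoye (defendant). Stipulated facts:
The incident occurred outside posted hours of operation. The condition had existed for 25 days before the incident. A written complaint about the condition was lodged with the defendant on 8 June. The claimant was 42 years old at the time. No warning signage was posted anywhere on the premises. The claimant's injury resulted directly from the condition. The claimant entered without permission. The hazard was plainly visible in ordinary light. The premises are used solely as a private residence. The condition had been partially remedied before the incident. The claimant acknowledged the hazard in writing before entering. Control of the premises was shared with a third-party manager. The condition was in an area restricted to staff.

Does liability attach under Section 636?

(1) no assumed risk — fails.
(A) complaint lodged — met.
(B) condition ≥21 days old — holds.
(i): T AND T → true.
(ii) no signage posted — satisfied.
(a) = T OR T = true.
(i) during posted hours — not satisfied.
(ii) not open/obvious — fails.
(iii) public area — not met.
(b): F OR F OR F → false.
So (2) is not satisfied (T AND F).
(a) proximate cause — satisfied.
(i) commercial use — fails.
(ii) not (consent to enter) — satisfied.
So (b) is satisfied (F OR T).
(c) no remedial action — not met.
So (3) is not satisfied (T AND T AND F).
Overall = F OR F OR F = false.
Exception (entrant a minor) — not satisfied.
Result: main false OR exception false → false.

No — not liable.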